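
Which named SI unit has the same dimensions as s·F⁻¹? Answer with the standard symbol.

F = C/V (capacitance = charge per voltage),
    = A·s/(kg·m²·s⁻³·A⁻¹) (substituting C and V),
    = kg⁻¹·m⁻²·s⁴·A².
So F⁻¹ = kg·m²·s⁻⁴·A⁻².
Combining: s·F⁻¹ = s · (kg·m²·s⁻⁴·A⁻²) = kg·m²·s⁻³·A⁻².
kg·m²·s⁻³·A⁻² is the base-SI form of the ohm.

Ω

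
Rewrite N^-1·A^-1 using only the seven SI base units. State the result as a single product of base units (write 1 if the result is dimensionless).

N = kg·m·s⁻².
So N⁻¹ = kg⁻¹·m⁻¹·s².
Combining: N⁻¹·A⁻¹ = (kg⁻¹·m⁻¹·s²) · A⁻¹ = kg⁻¹·m⁻¹·s²·A⁻¹.

kg⁻¹·m⁻¹·s²·A⁻¹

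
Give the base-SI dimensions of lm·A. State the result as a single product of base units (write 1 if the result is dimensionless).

A·cd

lm = cd.
Combining: lm·A = cd · A = A·cd.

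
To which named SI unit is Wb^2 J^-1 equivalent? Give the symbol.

Wb = V·s (flux: a volt is a weber per second),
    = kg·m²·s⁻²·A⁻¹.
So Wb² = kg²·m⁴·s⁻⁴·A⁻².
J = N·m (work = force × distance),
    = kg·m²·s⁻².
So J⁻¹ = kg⁻¹·m⁻²·s².
Combining: Wb²·J⁻¹ = (kg²·m⁴·s⁻⁴·A⁻²) · (kg⁻¹·m⁻²·s²) = kg·m²·s⁻²·A⁻².
kg·m²·s⁻²·A⁻² is the base-SI form of the henry.

H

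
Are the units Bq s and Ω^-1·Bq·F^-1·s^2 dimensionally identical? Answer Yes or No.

Yes

Left side:
  Bq = 1/s = s⁻¹ (activity is decays per second).
  Combining: Bq·s = s⁻¹ · s = 1.
Right side:
  Ω = V/A (resistance = voltage per current),
      = kg·m²·s⁻³·A⁻².
  So Ω⁻¹ = kg⁻¹·m⁻²·s³·A².
  Bq = 1/s = s⁻¹ (activity is decays per second).
  F = C/V (capacitance = charge per voltage),
      = A·s/(kg·m²·s⁻³·A⁻¹) (substituting C and V),
      = kg⁻¹·m⁻²·s⁴·A².
  So F⁻¹ = kg·m²·s⁻⁴·A⁻².
  Combining: Ω⁻¹·Bq·F⁻¹·s² = (kg⁻¹·m⁻²·s³·A²) · s⁻¹ · (kg·m²·s⁻⁴·A⁻²) · s² = 1.
Both reduce to 1.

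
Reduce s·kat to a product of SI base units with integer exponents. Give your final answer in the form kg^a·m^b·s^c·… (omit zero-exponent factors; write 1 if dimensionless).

mol

kat = mol/s = s⁻¹·mol (catalytic activity).
Combining: s·kat = s · (s⁻¹·mol) = mol.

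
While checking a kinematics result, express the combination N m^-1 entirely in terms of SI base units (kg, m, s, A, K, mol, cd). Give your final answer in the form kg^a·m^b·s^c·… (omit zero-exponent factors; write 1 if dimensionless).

N = kg·m/s² = kg·m·s⁻² (force = mass × acceleration).
Combining: N·m⁻¹ = (kg·m·s⁻²) · m⁻¹ = kg·s⁻².

kg·s⁻²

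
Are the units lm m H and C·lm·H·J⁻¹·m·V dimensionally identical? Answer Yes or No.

Yes

Left side:
  lm = cd.
  H = kg·m²·s⁻²·A⁻².
  Combining: lm·m·H = cd · m · (kg·m²·s⁻²·A⁻²) = kg·m³·s⁻²·A⁻²·cd.
Right side:
  C = A·s = s·A (charge = current × time).
  lm = cd·sr = cd (luminous flux; sr is dimensionless).
  H = Wb/A (inductance = flux per current),
      = kg·m²·s⁻²·A⁻².
  J = N·m (work = force × distance),
      = kg·m²·s⁻².
  So J⁻¹ = kg⁻¹·m⁻²·s².
  V = W/A (potential = power per current),
      = kg·m²·s⁻³·A⁻¹.
  Combining: C·lm·H·J⁻¹·m·V = (s·A) · cd · (kg·m²·s⁻²·A⁻²) · (kg⁻¹·m⁻²·s²) · m · (kg·m²·s⁻³·A⁻¹) = kg·m³·s⁻²·A⁻²·cd.
Both reduce to kg·m³·s⁻²·A⁻²·cd.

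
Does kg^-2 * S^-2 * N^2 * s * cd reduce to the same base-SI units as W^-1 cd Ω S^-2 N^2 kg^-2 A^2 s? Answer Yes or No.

Yes

Left side:
  S = 1/Ω (conductance is reciprocal resistance),
      = kg⁻¹·m⁻²·s³·A².
  So S⁻² = kg²·m⁴·s⁻⁶·A⁻⁴.
  N = kg·m/s² = kg·m·s⁻² (force = mass × acceleration).
  So N² = kg²·m²·s⁻⁴.
  Combining: kg⁻²·S⁻²·N²·s·cd = kg⁻² · (kg²·m⁴·s⁻⁶·A⁻⁴) · (kg²·m²·s⁻⁴) · s · cd = kg²·m⁶·s⁻⁹·A⁻⁴·cd.
Right side:
  W = J/s (power = energy per time),
      = kg·m²·s⁻³.
  So W⁻¹ = kg⁻¹·m⁻²·s³.
  Ω = V/A (resistance = voltage per current),
      = kg·m²·s⁻³·A⁻².
  S = 1/Ω (conductance is reciprocal resistance),
      = kg⁻¹·m⁻²·s³·A².
  So S⁻² = kg²·m⁴·s⁻⁶·A⁻⁴.
  N = kg·m/s² = kg·m·s⁻² (force = mass × acceleration).
  So N² = kg²·m²·s⁻⁴.
  Combining: W⁻¹·cd·Ω·S⁻²·N²·kg⁻²·A²·s = (kg⁻¹·m⁻²·s³) · cd · (kg·m²·s⁻³·A⁻²) · (kg²·m⁴·s⁻⁶·A⁻⁴) · (kg²·m²·s⁻⁴) · kg⁻² · A² · s = kg²·m⁶·s⁻⁹·A⁻⁴·cd.
Both reduce to kg²·m⁶·s⁻⁹·A⁻⁴·cd.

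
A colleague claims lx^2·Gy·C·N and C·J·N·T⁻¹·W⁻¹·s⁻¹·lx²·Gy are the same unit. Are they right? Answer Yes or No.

No

Left side:
  lx = lm/m² (illuminance = luminous flux per area),
      = m⁻²·cd.
  So lx² = m⁻⁴·cd².
  Gy = J/kg (absorbed dose = energy per mass),
      = m²·s⁻².
  C = A·s = s·A (charge = current × time).
  N = kg·m/s² = kg·m·s⁻² (force = mass × acceleration).
  Combining: lx²·Gy·C·N = (m⁻⁴·cd²) · (m²·s⁻²) · (s·A) · (kg·m·s⁻²) = kg·m⁻¹·s⁻³·A·cd².
Right side:
  C = A·s = s·A (charge = current × time).
  J = N·m (work = force × distance),
      = kg·m²·s⁻².
  N = kg·m/s² = kg·m·s⁻² (force = mass × acceleration).
  T = Wb/m² (flux density = flux per area),
      = kg·s⁻²·A⁻¹.
  So T⁻¹ = kg⁻¹·s²·A.
  W = J/s (power = energy per time),
      = kg·m²·s⁻³.
  So W⁻¹ = kg⁻¹·m⁻²·s³.
  lx = lm/m² (illuminance = luminous flux per area),
      = m⁻²·cd.
  So lx² = m⁻⁴·cd².
  Gy = J/kg (absorbed dose = energy per mass),
      = m²·s⁻².
  Combining: C·J·N·T⁻¹·W⁻¹·s⁻¹·lx²·Gy = (s·A) · (kg·m²·s⁻²) · (kg·m·s⁻²) · (kg⁻¹·s²·A) · (kg⁻¹·m⁻²·s³) · s⁻¹ · (m⁻⁴·cd²) · (m²·s⁻²) = m⁻¹·s⁻¹·A²·cd².
Left is kg·m⁻¹·s⁻³·A·cd²; right is m⁻¹·s⁻¹·A²·cd² — different.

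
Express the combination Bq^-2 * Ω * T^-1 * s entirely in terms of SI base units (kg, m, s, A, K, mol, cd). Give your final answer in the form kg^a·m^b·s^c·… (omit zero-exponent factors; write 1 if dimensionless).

m²·s²·A⁻¹

Bq = s⁻¹.
So Bq⁻² = s².
Ω = kg·m²·s⁻³·A⁻².
T = kg·s⁻²·A⁻¹.
So T⁻¹ = kg⁻¹·s²·A.
Combining: Bq⁻²·Ω·T⁻¹·s = s² · (kg·m²·s⁻³·A⁻²) · (kg⁻¹·s²·A) · s = m²·s²·A⁻¹.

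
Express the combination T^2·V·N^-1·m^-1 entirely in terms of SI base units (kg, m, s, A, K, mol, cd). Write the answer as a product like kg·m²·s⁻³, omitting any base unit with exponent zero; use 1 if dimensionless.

kg²·s⁻⁵·A⁻³

T = Wb/m² (flux density = flux per area),
    = kg·s⁻²·A⁻¹.
So T² = kg²·s⁻⁴·A⁻².
V = W/A (potential = power per current),
    = kg·m²·s⁻³·A⁻¹.
N = kg·m/s² = kg·m·s⁻² (force = mass × acceleration).
So N⁻¹ = kg⁻¹·m⁻¹·s².
Combining: T²·V·N⁻¹·m⁻¹ = (kg²·s⁻⁴·A⁻²) · (kg·m²·s⁻³·A⁻¹) · (kg⁻¹·m⁻¹·s²) · m⁻¹ = kg²·s⁻⁵·A⁻³.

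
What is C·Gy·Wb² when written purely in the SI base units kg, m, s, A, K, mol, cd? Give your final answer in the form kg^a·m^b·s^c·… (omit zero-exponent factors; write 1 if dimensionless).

kg²·m⁶·s⁻⁵·A⁻¹

C = s·A.
Gy = m²·s⁻².
Wb = kg·m²·s⁻²·A⁻¹.
So Wb² = kg²·m⁴·s⁻⁴·A⁻².
Combining: C·Gy·Wb² = (s·A) · (m²·s⁻²) · (kg²·m⁴·s⁻⁴·A⁻²) = kg²·m⁶·s⁻⁵·A⁻¹.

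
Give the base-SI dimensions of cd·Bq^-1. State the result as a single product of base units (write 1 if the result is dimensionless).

Bq = 1/s = s⁻¹ (activity is decays per second).
So Bq⁻¹ = s.
Combining: cd·Bq⁻¹ = cd · s = s·cd.

s·cd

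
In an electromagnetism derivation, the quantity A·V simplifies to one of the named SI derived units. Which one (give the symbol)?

W

V = W/A (potential = power per current),
    = kg·m²·s⁻³·A⁻¹.
Combining: A·V = A · (kg·m²·s⁻³·A⁻¹) = kg·m²·s⁻³.
kg·m²·s⁻³ is the base-SI form of the watt.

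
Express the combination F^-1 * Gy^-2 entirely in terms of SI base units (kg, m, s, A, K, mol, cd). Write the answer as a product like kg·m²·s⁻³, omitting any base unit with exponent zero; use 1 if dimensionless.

F = kg⁻¹·m⁻²·s⁴·A².
So F⁻¹ = kg·m²·s⁻⁴·A⁻².
Gy = m²·s⁻².
So Gy⁻² = m⁻⁴·s⁴.
Combining: F⁻¹·Gy⁻² = (kg·m²·s⁻⁴·A⁻²) · (m⁻⁴·s⁴) = kg·m⁻²·A⁻².

kg·m⁻²·A⁻²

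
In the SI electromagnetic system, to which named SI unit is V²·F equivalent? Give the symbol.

V = kg·m²·s⁻³·A⁻¹.
So V² = kg²·m⁴·s⁻⁶·A⁻².
F = kg⁻¹·m⁻²·s⁴·A².
Combining: V²·F = (kg²·m⁴·s⁻⁶·A⁻²) · (kg⁻¹·m⁻²·s⁴·A²) = kg·m²·s⁻².
kg·m²·s⁻² is the base-SI form of the joule.

J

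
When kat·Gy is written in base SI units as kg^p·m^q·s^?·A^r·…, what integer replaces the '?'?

-3

kat = mol/s = s⁻¹·mol (catalytic activity).
Gy = J/kg (absorbed dose = energy per mass),
    = m²·s⁻².
Combining: kat·Gy = (s⁻¹·mol) · (m²·s⁻²) = m²·s⁻³·mol.
The exponent of s is -3.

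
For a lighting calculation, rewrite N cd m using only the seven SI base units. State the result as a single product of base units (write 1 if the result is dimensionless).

kg·m²·s⁻²·cd

N = kg·m·s⁻².
Combining: N·cd·m = (kg·m·s⁻²) · cd · m = kg·m²·s⁻²·cd.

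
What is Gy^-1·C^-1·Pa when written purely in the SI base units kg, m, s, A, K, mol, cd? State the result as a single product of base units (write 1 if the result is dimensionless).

kg·m⁻³·s⁻¹·A⁻¹

Gy = m²·s⁻².
So Gy⁻¹ = m⁻²·s².
C = s·A.
So C⁻¹ = s⁻¹·A⁻¹.
Pa = kg·m⁻¹·s⁻².
Combining: Gy⁻¹·C⁻¹·Pa = (m⁻²·s²) · (s⁻¹·A⁻¹) · (kg·m⁻¹·s⁻²) = kg·m⁻³·s⁻¹·A⁻¹.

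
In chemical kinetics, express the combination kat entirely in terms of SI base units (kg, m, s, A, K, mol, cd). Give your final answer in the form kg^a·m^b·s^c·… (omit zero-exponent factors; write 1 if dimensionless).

s⁻¹·mol

kat = mol/s = s⁻¹·mol (catalytic activity).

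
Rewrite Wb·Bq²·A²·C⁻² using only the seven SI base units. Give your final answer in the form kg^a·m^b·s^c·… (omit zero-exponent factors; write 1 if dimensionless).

Wb = V·s (flux: a volt is a weber per second),
    = kg·m²·s⁻²·A⁻¹.
Bq = 1/s = s⁻¹ (activity is decays per second).
So Bq² = s⁻².
C = A·s = s·A (charge = current × time).
So C⁻² = s⁻²·A⁻².
Combining: Wb·Bq²·A²·C⁻² = (kg·m²·s⁻²·A⁻¹) · s⁻² · A² · (s⁻²·A⁻²) = kg·m²·s⁻⁶·A⁻¹.

kg·m²·s⁻⁶·A⁻¹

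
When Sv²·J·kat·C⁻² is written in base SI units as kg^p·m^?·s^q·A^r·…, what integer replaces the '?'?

Sv = m²·s⁻².
So Sv² = m⁴·s⁻⁴.
J = kg·m²·s⁻².
kat = s⁻¹·mol.
C = s·A.
So C⁻² = s⁻²·A⁻².
Combining: Sv²·J·kat·C⁻² = (m⁴·s⁻⁴) · (kg·m²·s⁻²) · (s⁻¹·mol) · (s⁻²·A⁻²) = kg·m⁶·s⁻⁹·A⁻²·mol.
The exponent of m is 6.

6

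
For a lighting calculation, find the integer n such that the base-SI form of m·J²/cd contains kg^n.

2

J = kg·m²·s⁻².
So J² = kg²·m⁴·s⁻⁴.
Combining: m·J²·cd⁻¹ = m · (kg²·m⁴·s⁻⁴) · cd⁻¹ = kg²·m⁵·s⁻⁴·cd⁻¹.
The exponent of kg is 2.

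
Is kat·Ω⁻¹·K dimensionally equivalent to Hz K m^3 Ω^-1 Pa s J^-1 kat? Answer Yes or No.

Left side:
  kat = mol/s = s⁻¹·mol (catalytic activity).
  Ω = V/A (resistance = voltage per current),
      = kg·m²·s⁻³·A⁻².
  So Ω⁻¹ = kg⁻¹·m⁻²·s³·A².
  Combining: kat·Ω⁻¹·K = (s⁻¹·mol) · (kg⁻¹·m⁻²·s³·A²) · K = kg⁻¹·m⁻²·s²·A²·K·mol.
Right side:
  Hz = 1/s = s⁻¹ (frequency is cycles per second).
  Ω = V/A (resistance = voltage per current),
      = kg·m²·s⁻³·A⁻².
  So Ω⁻¹ = kg⁻¹·m⁻²·s³·A².
  Pa = N/m² (pressure = force per area),
      = kg·m⁻¹·s⁻².
  J = N·m (work = force × distance),
      = kg·m²·s⁻².
  So J⁻¹ = kg⁻¹·m⁻²·s².
  kat = mol/s = s⁻¹·mol (catalytic activity).
  Combining: Hz·K·m³·Ω⁻¹·Pa·s·J⁻¹·kat = s⁻¹ · K · m³ · (kg⁻¹·m⁻²·s³·A²) · (kg·m⁻¹·s⁻²) · s · (kg⁻¹·m⁻²·s²) · (s⁻¹·mol) = kg⁻¹·m⁻²·s²·A²·K·mol.
Both reduce to kg⁻¹·m⁻²·s²·A²·K·mol.

Yes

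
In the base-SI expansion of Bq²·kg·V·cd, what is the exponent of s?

-5

Bq = 1/s = s⁻¹ (activity is decays per second).
So Bq² = s⁻².
V = W/A (potential = power per current),
    = kg·m²·s⁻³·A⁻¹.
Combining: Bq²·kg·V·cd = s⁻² · kg · (kg·m²·s⁻³·A⁻¹) · cd = kg²·m²·s⁻⁵·A⁻¹·cd.
The exponent of s is -5.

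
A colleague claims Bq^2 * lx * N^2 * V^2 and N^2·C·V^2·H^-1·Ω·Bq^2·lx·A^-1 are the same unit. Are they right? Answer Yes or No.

Left side:
  Bq = s⁻¹.
  So Bq² = s⁻².
  lx = m⁻²·cd.
  N = kg·m·s⁻².
  So N² = kg²·m²·s⁻⁴.
  V = kg·m²·s⁻³·A⁻¹.
  So V² = kg²·m⁴·s⁻⁶·A⁻².
  Combining: Bq²·lx·N²·V² = s⁻² · (m⁻²·cd) · (kg²·m²·s⁻⁴) · (kg²·m⁴·s⁻⁶·A⁻²) = kg⁴·m⁴·s⁻¹²·A⁻²·cd.
Right side:
  N = kg·m·s⁻².
  So N² = kg²·m²·s⁻⁴.
  C = s·A.
  V = kg·m²·s⁻³·A⁻¹.
  So V² = kg²·m⁴·s⁻⁶·A⁻².
  H = kg·m²·s⁻²·A⁻².
  So H⁻¹ = kg⁻¹·m⁻²·s²·A².
  Ω = kg·m²·s⁻³·A⁻².
  Bq = s⁻¹.
  So Bq² = s⁻².
  lx = m⁻²·cd.
  Combining: N²·C·V²·H⁻¹·Ω·Bq²·lx·A⁻¹ = (kg²·m²·s⁻⁴) · (s·A) · (kg²·m⁴·s⁻⁶·A⁻²) · (kg⁻¹·m⁻²·s²·A²) · (kg·m²·s⁻³·A⁻²) · s⁻² · (m⁻²·cd) · A⁻¹ = kg⁴·m⁴·s⁻¹²·A⁻²·cd.
Both reduce to kg⁴·m⁴·s⁻¹²·A⁻²·cd.

Yes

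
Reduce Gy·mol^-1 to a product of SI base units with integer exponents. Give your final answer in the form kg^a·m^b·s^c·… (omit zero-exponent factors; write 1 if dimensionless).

Gy = m²·s⁻².
Combining: Gy·mol⁻¹ = (m²·s⁻²) · mol⁻¹ = m²·s⁻²·mol⁻¹.

m²·s⁻²·mol⁻¹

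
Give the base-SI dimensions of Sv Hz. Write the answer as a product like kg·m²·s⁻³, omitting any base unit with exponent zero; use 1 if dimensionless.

m²·s⁻³

Sv = J/kg (equivalent dose = energy per mass),
    = m²·s⁻².
Hz = 1/s = s⁻¹ (frequency is cycles per second).
Combining: Sv·Hz = (m²·s⁻²) · s⁻¹ = m²·s⁻³.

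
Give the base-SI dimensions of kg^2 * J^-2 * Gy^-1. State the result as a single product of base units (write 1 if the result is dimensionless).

m⁻⁶·s⁶

J = N·m (work = force × distance),
    = kg·m²·s⁻².
So J⁻² = kg⁻²·m⁻⁴·s⁴.
Gy = J/kg (absorbed dose = energy per mass),
    = m²·s⁻².
So Gy⁻¹ = m⁻²·s².
Combining: kg²·J⁻²·Gy⁻¹ = kg² · (kg⁻²·m⁻⁴·s⁴) · (m⁻²·s²) = m⁻⁶·s⁶.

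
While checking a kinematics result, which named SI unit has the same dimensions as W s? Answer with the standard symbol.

J

W = J/s (power = energy per time),
    = kg·m²·s⁻³.
Combining: W·s = (kg·m²·s⁻³) · s = kg·m²·s⁻².
kg·m²·s⁻² is the base-SI form of the joule.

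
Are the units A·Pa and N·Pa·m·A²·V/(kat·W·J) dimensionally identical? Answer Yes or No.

Left side:
  Pa = kg·m⁻¹·s⁻².
  Combining: A·Pa = A · (kg·m⁻¹·s⁻²) = kg·m⁻¹·s⁻²·A.
Right side:
  kat = s⁻¹·mol.
  So kat⁻¹ = s·mol⁻¹.
  W = kg·m²·s⁻³.
  So W⁻¹ = kg⁻¹·m⁻²·s³.
  J = kg·m²·s⁻².
  So J⁻¹ = kg⁻¹·m⁻²·s².
  N = kg·m·s⁻².
  Pa = kg·m⁻¹·s⁻².
  V = kg·m²·s⁻³·A⁻¹.
  Combining: kat⁻¹·W⁻¹·J⁻¹·N·Pa·m·A²·V = (s·mol⁻¹) · (kg⁻¹·m⁻²·s³) · (kg⁻¹·m⁻²·s²) · (kg·m·s⁻²) · (kg·m⁻¹·s⁻²) · m · A² · (kg·m²·s⁻³·A⁻¹) = kg·m⁻¹·s⁻¹·A·mol⁻¹.
Left is kg·m⁻¹·s⁻²·A; right is kg·m⁻¹·s⁻¹·A·mol⁻¹ — different.

No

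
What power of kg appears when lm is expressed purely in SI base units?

lm = cd·sr = cd (luminous flux; sr is dimensionless).
The exponent of kg is 0.

0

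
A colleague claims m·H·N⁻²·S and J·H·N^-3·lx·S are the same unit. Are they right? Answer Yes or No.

No

Left side:
  H = Wb/A (inductance = flux per current),
      = kg·m²·s⁻²·A⁻².
  N = kg·m/s² = kg·m·s⁻² (force = mass × acceleration).
  So N⁻² = kg⁻²·m⁻²·s⁴.
  S = 1/Ω (conductance is reciprocal resistance),
      = kg⁻¹·m⁻²·s³·A².
  Combining: m·H·N⁻²·S = m · (kg·m²·s⁻²·A⁻²) · (kg⁻²·m⁻²·s⁴) · (kg⁻¹·m⁻²·s³·A²) = kg⁻²·m⁻¹·s⁵.
Right side:
  J = N·m (work = force × distance),
      = kg·m²·s⁻².
  H = Wb/A (inductance = flux per current),
      = kg·m²·s⁻²·A⁻².
  N = kg·m/s² = kg·m·s⁻² (force = mass × acceleration).
  So N⁻³ = kg⁻³·m⁻³·s⁶.
  lx = lm/m² (illuminance = luminous flux per area),
      = m⁻²·cd.
  S = 1/Ω (conductance is reciprocal resistance),
      = kg⁻¹·m⁻²·s³·A².
  Combining: J·H·N⁻³·lx·S = (kg·m²·s⁻²) · (kg·m²·s⁻²·A⁻²) · (kg⁻³·m⁻³·s⁶) · (m⁻²·cd) · (kg⁻¹·m⁻²·s³·A²) = kg⁻²·m⁻³·s⁵·cd.
Left is kg⁻²·m⁻¹·s⁵; right is kg⁻²·m⁻³·s⁵·cd — different.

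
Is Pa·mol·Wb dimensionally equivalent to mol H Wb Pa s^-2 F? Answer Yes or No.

Left side:
  Pa = kg·m⁻¹·s⁻².
  Wb = kg·m²·s⁻²·A⁻¹.
  Combining: Pa·mol·Wb = (kg·m⁻¹·s⁻²) · mol · (kg·m²·s⁻²·A⁻¹) = kg²·m·s⁻⁴·A⁻¹·mol.
Right side:
  H = kg·m²·s⁻²·A⁻².
  Wb = kg·m²·s⁻²·A⁻¹.
  Pa = kg·m⁻¹·s⁻².
  F = kg⁻¹·m⁻²·s⁴·A².
  Combining: mol·H·Wb·Pa·s⁻²·F = mol · (kg·m²·s⁻²·A⁻²) · (kg·m²·s⁻²·A⁻¹) · (kg·m⁻¹·s⁻²) · s⁻² · (kg⁻¹·m⁻²·s⁴·A²) = kg²·m·s⁻⁴·A⁻¹·mol.
Both reduce to kg²·m·s⁻⁴·A⁻¹·mol.

Yes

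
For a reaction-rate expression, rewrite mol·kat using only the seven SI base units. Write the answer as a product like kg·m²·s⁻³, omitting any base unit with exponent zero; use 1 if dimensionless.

kat = s⁻¹·mol.
Combining: mol·kat = mol · (s⁻¹·mol) = s⁻¹·mol².

s⁻¹·mol²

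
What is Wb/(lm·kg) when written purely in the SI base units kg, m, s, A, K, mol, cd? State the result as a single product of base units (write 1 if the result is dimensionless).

lm = cd.
So lm⁻¹ = cd⁻¹.
Wb = kg·m²·s⁻²·A⁻¹.
Combining: lm⁻¹·Wb·kg⁻¹ = cd⁻¹ · (kg·m²·s⁻²·A⁻¹) · kg⁻¹ = m²·s⁻²·A⁻¹·cd⁻¹.

m²·s⁻²·A⁻¹·cd⁻¹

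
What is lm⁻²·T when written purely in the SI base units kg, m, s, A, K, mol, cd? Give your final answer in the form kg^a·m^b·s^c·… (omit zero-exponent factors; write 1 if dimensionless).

kg·s⁻²·A⁻¹·cd⁻²

lm = cd·sr = cd (luminous flux; sr is dimensionless).
So lm⁻² = cd⁻².
T = Wb/m² (flux density = flux per area),
    = kg·s⁻²·A⁻¹.
Combining: lm⁻²·T = cd⁻² · (kg·s⁻²·A⁻¹) = kg·s⁻²·A⁻¹·cd⁻².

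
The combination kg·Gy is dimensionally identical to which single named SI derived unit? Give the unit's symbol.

J

Gy = J/kg (absorbed dose = energy per mass),
    = m²·s⁻².
Combining: kg·Gy = kg · (m²·s⁻²) = kg·m²·s⁻².
kg·m²·s⁻² is the base-SI form of the joule.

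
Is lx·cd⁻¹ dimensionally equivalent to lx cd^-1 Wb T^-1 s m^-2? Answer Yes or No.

No

Left side:
  lx = lm/m² (illuminance = luminous flux per area),
      = m⁻²·cd.
  Combining: lx·cd⁻¹ = (m⁻²·cd) · cd⁻¹ = m⁻².
Right side:
  lx = m⁻²·cd.
  Wb = kg·m²·s⁻²·A⁻¹.
  T = kg·s⁻²·A⁻¹.
  So T⁻¹ = kg⁻¹·s²·A.
  Combining: lx·cd⁻¹·Wb·T⁻¹·s·m⁻² = (m⁻²·cd) · cd⁻¹ · (kg·m²·s⁻²·A⁻¹) · (kg⁻¹·s²·A) · s · m⁻² = m⁻²·s.
Left is m⁻²; right is m⁻²·s — different.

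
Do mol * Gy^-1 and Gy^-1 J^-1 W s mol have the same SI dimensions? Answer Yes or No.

Left side:
  Gy = J/kg (absorbed dose = energy per mass),
      = m²·s⁻².
  So Gy⁻¹ = m⁻²·s².
  Combining: mol·Gy⁻¹ = mol · (m⁻²·s²) = m⁻²·s²·mol.
Right side:
  Gy = J/kg (absorbed dose = energy per mass),
      = m²·s⁻².
  So Gy⁻¹ = m⁻²·s².
  J = N·m (work = force × distance),
      = kg·m²·s⁻².
  So J⁻¹ = kg⁻¹·m⁻²·s².
  W = J/s (power = energy per time),
      = kg·m²·s⁻³.
  Combining: Gy⁻¹·J⁻¹·W·s·mol = (m⁻²·s²) · (kg⁻¹·m⁻²·s²) · (kg·m²·s⁻³) · s · mol = m⁻²·s²·mol.
Both reduce to m⁻²·s²·mol.

Yes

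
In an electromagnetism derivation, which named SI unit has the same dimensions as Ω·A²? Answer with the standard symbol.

Ω = kg·m²·s⁻³·A⁻².
Combining: Ω·A² = (kg·m²·s⁻³·A⁻²) · A² = kg·m²·s⁻³.
kg·m²·s⁻³ is the base-SI form of the watt.

W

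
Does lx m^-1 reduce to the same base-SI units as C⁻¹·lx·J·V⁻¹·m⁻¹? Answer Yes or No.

Yes

Left side:
  lx = lm/m² (illuminance = luminous flux per area),
      = m⁻²·cd.
  Combining: lx·m⁻¹ = (m⁻²·cd) · m⁻¹ = m⁻³·cd.
Right side:
  C = A·s = s·A (charge = current × time).
  So C⁻¹ = s⁻¹·A⁻¹.
  lx = lm/m² (illuminance = luminous flux per area),
      = m⁻²·cd.
  J = N·m (work = force × distance),
      = kg·m²·s⁻².
  V = W/A (potential = power per current),
      = kg·m²·s⁻³·A⁻¹.
  So V⁻¹ = kg⁻¹·m⁻²·s³·A.
  Combining: C⁻¹·lx·J·V⁻¹·m⁻¹ = (s⁻¹·A⁻¹) · (m⁻²·cd) · (kg·m²·s⁻²) · (kg⁻¹·m⁻²·s³·A) · m⁻¹ = m⁻³·cd.
Both reduce to m⁻³·cd.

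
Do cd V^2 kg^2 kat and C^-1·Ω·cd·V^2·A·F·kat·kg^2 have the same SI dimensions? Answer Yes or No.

Yes

Left side:
  V = kg·m²·s⁻³·A⁻¹.
  So V² = kg²·m⁴·s⁻⁶·A⁻².
  kat = s⁻¹·mol.
  Combining: cd·V²·kg²·kat = cd · (kg²·m⁴·s⁻⁶·A⁻²) · kg² · (s⁻¹·mol) = kg⁴·m⁴·s⁻⁷·A⁻²·mol·cd.
Right side:
  C = A·s = s·A (charge = current × time).
  So C⁻¹ = s⁻¹·A⁻¹.
  Ω = V/A (resistance = voltage per current),
      = kg·m²·s⁻³·A⁻².
  V = W/A (potential = power per current),
      = kg·m²·s⁻³·A⁻¹.
  So V² = kg²·m⁴·s⁻⁶·A⁻².
  F = C/V (capacitance = charge per voltage),
      = A·s/(kg·m²·s⁻³·A⁻¹) (substituting C and V),
      = kg⁻¹·m⁻²·s⁴·A².
  kat = mol/s = s⁻¹·mol (catalytic activity).
  Combining: C⁻¹·Ω·cd·V²·A·F·kat·kg² = (s⁻¹·A⁻¹) · (kg·m²·s⁻³·A⁻²) · cd · (kg²·m⁴·s⁻⁶·A⁻²) · A · (kg⁻¹·m⁻²·s⁴·A²) · (s⁻¹·mol) · kg² = kg⁴·m⁴·s⁻⁷·A⁻²·mol·cd.
Both reduce to kg⁴·m⁴·s⁻⁷·A⁻²·mol·cd.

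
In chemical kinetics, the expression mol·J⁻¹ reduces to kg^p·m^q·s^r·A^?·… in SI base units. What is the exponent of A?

0

J = kg·m²·s⁻².
So J⁻¹ = kg⁻¹·m⁻²·s².
Combining: mol·J⁻¹ = mol · (kg⁻¹·m⁻²·s²) = kg⁻¹·m⁻²·s²·mol.
The exponent of A is 0.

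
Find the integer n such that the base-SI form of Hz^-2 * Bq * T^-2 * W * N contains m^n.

Hz = s⁻¹.
So Hz⁻² = s².
Bq = s⁻¹.
T = kg·s⁻²·A⁻¹.
So T⁻² = kg⁻²·s⁴·A².
W = kg·m²·s⁻³.
N = kg·m·s⁻².
Combining: Hz⁻²·Bq·T⁻²·W·N = s² · s⁻¹ · (kg⁻²·s⁴·A²) · (kg·m²·s⁻³) · (kg·m·s⁻²) = m³·A².
The exponent of m is 3.

3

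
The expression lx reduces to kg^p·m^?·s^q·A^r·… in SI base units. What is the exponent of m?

-2

lx = lm/m² (illuminance = luminous flux per area),
    = m⁻²·cd.
The exponent of m is -2.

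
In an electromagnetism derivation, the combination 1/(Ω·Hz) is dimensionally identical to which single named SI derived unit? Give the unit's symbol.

F

Ω = V/A (resistance = voltage per current),
    = kg·m²·s⁻³·A⁻².
So Ω⁻¹ = kg⁻¹·m⁻²·s³·A².
Hz = 1/s = s⁻¹ (frequency is cycles per second).
So Hz⁻¹ = s.
Combining: Ω⁻¹·Hz⁻¹ = (kg⁻¹·m⁻²·s³·A²) · s = kg⁻¹·m⁻²·s⁴·A².
kg⁻¹·m⁻²·s⁴·A² is the base-SI form of the farad.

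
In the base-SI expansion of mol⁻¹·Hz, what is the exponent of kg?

Hz = 1/s = s⁻¹ (frequency is cycles per second).
Combining: mol⁻¹·Hz = mol⁻¹ · s⁻¹ = s⁻¹·mol⁻¹.
The exponent of kg is 0.

0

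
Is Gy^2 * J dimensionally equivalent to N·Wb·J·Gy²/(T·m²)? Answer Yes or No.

No

Left side:
  Gy = m²·s⁻².
  So Gy² = m⁴·s⁻⁴.
  J = kg·m²·s⁻².
  Combining: Gy²·J = (m⁴·s⁻⁴) · (kg·m²·s⁻²) = kg·m⁶·s⁻⁶.
Right side:
  T = kg·s⁻²·A⁻¹.
  So T⁻¹ = kg⁻¹·s²·A.
  N = kg·m·s⁻².
  Wb = kg·m²·s⁻²·A⁻¹.
  J = kg·m²·s⁻².
  Gy = m²·s⁻².
  So Gy² = m⁴·s⁻⁴.
  Combining: T⁻¹·N·Wb·J·m⁻²·Gy² = (kg⁻¹·s²·A) · (kg·m·s⁻²) · (kg·m²·s⁻²·A⁻¹) · (kg·m²·s⁻²) · m⁻² · (m⁴·s⁻⁴) = kg²·m⁷·s⁻⁸.
Left is kg·m⁶·s⁻⁶; right is kg²·m⁷·s⁻⁸ — different.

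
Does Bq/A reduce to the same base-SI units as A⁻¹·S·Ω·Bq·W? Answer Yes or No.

No

Left side:
  Bq = 1/s = s⁻¹ (activity is decays per second).
  Combining: A⁻¹·Bq = A⁻¹ · s⁻¹ = s⁻¹·A⁻¹.
Right side:
  S = kg⁻¹·m⁻²·s³·A².
  Ω = kg·m²·s⁻³·A⁻².
  Bq = s⁻¹.
  W = kg·m²·s⁻³.
  Combining: A⁻¹·S·Ω·Bq·W = A⁻¹ · (kg⁻¹·m⁻²·s³·A²) · (kg·m²·s⁻³·A⁻²) · s⁻¹ · (kg·m²·s⁻³) = kg·m²·s⁻⁴·A⁻¹.
Left is s⁻¹·A⁻¹; right is kg·m²·s⁻⁴·A⁻¹ — different.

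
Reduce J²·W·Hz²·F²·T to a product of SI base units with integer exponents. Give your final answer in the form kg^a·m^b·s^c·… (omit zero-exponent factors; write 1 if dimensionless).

J = N·m (work = force × distance),
    = kg·m²·s⁻².
So J² = kg²·m⁴·s⁻⁴.
W = J/s (power = energy per time),
    = kg·m²·s⁻³.
Hz = 1/s = s⁻¹ (frequency is cycles per second).
So Hz² = s⁻².
F = C/V (capacitance = charge per voltage),
    = A·s/(kg·m²·s⁻³·A⁻¹) (substituting C and V),
    = kg⁻¹·m⁻²·s⁴·A².
So F² = kg⁻²·m⁻⁴·s⁸·A⁴.
T = Wb/m² (flux density = flux per area),
    = kg·s⁻²·A⁻¹.
Combining: J²·W·Hz²·F²·T = (kg²·m⁴·s⁻⁴) · (kg·m²·s⁻³) · s⁻² · (kg⁻²·m⁻⁴·s⁸·A⁴) · (kg·s⁻²·A⁻¹) = kg²·m²·s⁻³·A³.

kg²·m²·s⁻³·A³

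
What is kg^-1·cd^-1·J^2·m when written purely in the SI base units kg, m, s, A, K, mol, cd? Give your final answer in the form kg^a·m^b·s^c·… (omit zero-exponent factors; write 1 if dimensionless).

J = N·m (work = force × distance),
    = kg·m²·s⁻².
So J² = kg²·m⁴·s⁻⁴.
Combining: kg⁻¹·cd⁻¹·J²·m = kg⁻¹ · cd⁻¹ · (kg²·m⁴·s⁻⁴) · m = kg·m⁵·s⁻⁴·cd⁻¹.

kg·m⁵·s⁻⁴·cd⁻¹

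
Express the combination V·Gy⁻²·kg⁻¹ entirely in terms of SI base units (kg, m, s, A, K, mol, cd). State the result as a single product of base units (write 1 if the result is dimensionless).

m⁻²·s·A⁻¹

V = W/A (potential = power per current),
    = kg·m²·s⁻³·A⁻¹.
Gy = J/kg (absorbed dose = energy per mass),
    = m²·s⁻².
So Gy⁻² = m⁻⁴·s⁴.
Combining: V·Gy⁻²·kg⁻¹ = (kg·m²·s⁻³·A⁻¹) · (m⁻⁴·s⁴) · kg⁻¹ = m⁻²·s·A⁻¹.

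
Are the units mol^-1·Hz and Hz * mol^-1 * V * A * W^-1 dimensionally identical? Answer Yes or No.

Left side:
  Hz = s⁻¹.
  Combining: mol⁻¹·Hz = mol⁻¹ · s⁻¹ = s⁻¹·mol⁻¹.
Right side:
  Hz = s⁻¹.
  V = kg·m²·s⁻³·A⁻¹.
  W = kg·m²·s⁻³.
  So W⁻¹ = kg⁻¹·m⁻²·s³.
  Combining: Hz·mol⁻¹·V·A·W⁻¹ = s⁻¹ · mol⁻¹ · (kg·m²·s⁻³·A⁻¹) · A · (kg⁻¹·m⁻²·s³) = s⁻¹·mol⁻¹.
Both reduce to s⁻¹·mol⁻¹.

Yes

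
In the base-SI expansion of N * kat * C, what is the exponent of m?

1

N = kg·m/s² = kg·m·s⁻² (force = mass × acceleration).
kat = mol/s = s⁻¹·mol (catalytic activity).
C = A·s = s·A (charge = current × time).
Combining: N·kat·C = (kg·m·s⁻²) · (s⁻¹·mol) · (s·A) = kg·m·s⁻²·A·mol.
The exponent of m is 1.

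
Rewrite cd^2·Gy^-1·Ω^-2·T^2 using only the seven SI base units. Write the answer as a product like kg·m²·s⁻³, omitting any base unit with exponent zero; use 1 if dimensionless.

Gy = J/kg (absorbed dose = energy per mass),
    = m²·s⁻².
So Gy⁻¹ = m⁻²·s².
Ω = V/A (resistance = voltage per current),
    = kg·m²·s⁻³·A⁻².
So Ω⁻² = kg⁻²·m⁻⁴·s⁶·A⁴.
T = Wb/m² (flux density = flux per area),
    = kg·s⁻²·A⁻¹.
So T² = kg²·s⁻⁴·A⁻².
Combining: cd²·Gy⁻¹·Ω⁻²·T² = cd² · (m⁻²·s²) · (kg⁻²·m⁻⁴·s⁶·A⁴) · (kg²·s⁻⁴·A⁻²) = m⁻⁶·s⁴·A²·cd².

m⁻⁶·s⁴·A²·cd²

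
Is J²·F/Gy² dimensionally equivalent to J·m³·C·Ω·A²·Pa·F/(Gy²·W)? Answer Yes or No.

No

Left side:
  Gy = J/kg (absorbed dose = energy per mass),
      = m²·s⁻².
  So Gy⁻² = m⁻⁴·s⁴.
  J = N·m (work = force × distance),
      = kg·m²·s⁻².
  So J² = kg²·m⁴·s⁻⁴.
  F = C/V (capacitance = charge per voltage),
      = A·s/(kg·m²·s⁻³·A⁻¹) (substituting C and V),
      = kg⁻¹·m⁻²·s⁴·A².
  Combining: Gy⁻²·J²·F = (m⁻⁴·s⁴) · (kg²·m⁴·s⁻⁴) · (kg⁻¹·m⁻²·s⁴·A²) = kg·m⁻²·s⁴·A².
Right side:
  Gy = m²·s⁻².
  So Gy⁻² = m⁻⁴·s⁴.
  W = kg·m²·s⁻³.
  So W⁻¹ = kg⁻¹·m⁻²·s³.
  J = kg·m²·s⁻².
  C = s·A.
  Ω = kg·m²·s⁻³·A⁻².
  Pa = kg·m⁻¹·s⁻².
  F = kg⁻¹·m⁻²·s⁴·A².
  Combining: Gy⁻²·W⁻¹·J·m³·C·Ω·A²·Pa·F = (m⁻⁴·s⁴) · (kg⁻¹·m⁻²·s³) · (kg·m²·s⁻²) · m³ · (s·A) · (kg·m²·s⁻³·A⁻²) · A² · (kg·m⁻¹·s⁻²) · (kg⁻¹·m⁻²·s⁴·A²) = kg·m⁻²·s⁵·A³.
Left is kg·m⁻²·s⁴·A²; right is kg·m⁻²·s⁵·A³ — different.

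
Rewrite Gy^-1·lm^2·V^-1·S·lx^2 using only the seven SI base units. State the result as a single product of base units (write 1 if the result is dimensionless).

Gy = m²·s⁻².
So Gy⁻¹ = m⁻²·s².
lm = cd.
So lm² = cd².
V = kg·m²·s⁻³·A⁻¹.
So V⁻¹ = kg⁻¹·m⁻²·s³·A.
S = kg⁻¹·m⁻²·s³·A².
lx = m⁻²·cd.
So lx² = m⁻⁴·cd².
Combining: Gy⁻¹·lm²·V⁻¹·S·lx² = (m⁻²·s²) · cd² · (kg⁻¹·m⁻²·s³·A) · (kg⁻¹·m⁻²·s³·A²) · (m⁻⁴·cd²) = kg⁻²·m⁻¹⁰·s⁸·A³·cd⁴.

kg⁻²·m⁻¹⁰·s⁸·A³·cd⁴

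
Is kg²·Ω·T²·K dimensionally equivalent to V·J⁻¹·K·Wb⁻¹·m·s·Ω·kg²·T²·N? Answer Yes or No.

Yes

Left side:
  Ω = V/A (resistance = voltage per current),
      = kg·m²·s⁻³·A⁻².
  T = Wb/m² (flux density = flux per area),
      = kg·s⁻²·A⁻¹.
  So T² = kg²·s⁻⁴·A⁻².
  Combining: kg²·Ω·T²·K = kg² · (kg·m²·s⁻³·A⁻²) · (kg²·s⁻⁴·A⁻²) · K = kg⁵·m²·s⁻⁷·A⁻⁴·K.
Right side:
  V = W/A (potential = power per current),
      = kg·m²·s⁻³·A⁻¹.
  J = N·m (work = force × distance),
      = kg·m²·s⁻².
  So J⁻¹ = kg⁻¹·m⁻²·s².
  Wb = V·s (flux: a volt is a weber per second),
      = kg·m²·s⁻²·A⁻¹.
  So Wb⁻¹ = kg⁻¹·m⁻²·s²·A.
  Ω = V/A (resistance = voltage per current),
      = kg·m²·s⁻³·A⁻².
  T = Wb/m² (flux density = flux per area),
      = kg·s⁻²·A⁻¹.
  So T² = kg²·s⁻⁴·A⁻².
  N = kg·m/s² = kg·m·s⁻² (force = mass × acceleration).
  Combining: V·J⁻¹·K·Wb⁻¹·m·s·Ω·kg²·T²·N = (kg·m²·s⁻³·A⁻¹) · (kg⁻¹·m⁻²·s²) · K · (kg⁻¹·m⁻²·s²·A) · m · s · (kg·m²·s⁻³·A⁻²) · kg² · (kg²·s⁻⁴·A⁻²) · (kg·m·s⁻²) = kg⁵·m²·s⁻⁷·A⁻⁴·K.
Both reduce to kg⁵·m²·s⁻⁷·A⁻⁴·K.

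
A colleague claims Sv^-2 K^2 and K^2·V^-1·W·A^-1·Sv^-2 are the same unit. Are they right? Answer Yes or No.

Yes

Left side:
  Sv = m²·s⁻².
  So Sv⁻² = m⁻⁴·s⁴.
  Combining: Sv⁻²·K² = (m⁻⁴·s⁴) · K² = m⁻⁴·s⁴·K².
Right side:
  V = W/A (potential = power per current),
      = kg·m²·s⁻³·A⁻¹.
  So V⁻¹ = kg⁻¹·m⁻²·s³·A.
  W = J/s (power = energy per time),
      = kg·m²·s⁻³.
  Sv = J/kg (equivalent dose = energy per mass),
      = m²·s⁻².
  So Sv⁻² = m⁻⁴·s⁴.
  Combining: K²·V⁻¹·W·A⁻¹·Sv⁻² = K² · (kg⁻¹·m⁻²·s³·A) · (kg·m²·s⁻³) · A⁻¹ · (m⁻⁴·s⁴) = m⁻⁴·s⁴·K².
Both reduce to m⁻⁴·s⁴·K².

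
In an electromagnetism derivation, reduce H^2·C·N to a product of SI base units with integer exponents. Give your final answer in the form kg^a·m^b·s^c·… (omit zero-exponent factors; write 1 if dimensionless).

kg³·m⁵·s⁻⁵·A⁻³

H = Wb/A (inductance = flux per current),
    = kg·m²·s⁻²·A⁻².
So H² = kg²·m⁴·s⁻⁴·A⁻⁴.
C = A·s = s·A (charge = current × time).
N = kg·m/s² = kg·m·s⁻² (force = mass × acceleration).
Combining: H²·C·N = (kg²·m⁴·s⁻⁴·A⁻⁴) · (s·A) · (kg·m·s⁻²) = kg³·m⁵·s⁻⁵·A⁻³.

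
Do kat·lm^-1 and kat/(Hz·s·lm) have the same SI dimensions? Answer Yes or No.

Left side:
  kat = mol/s = s⁻¹·mol (catalytic activity).
  lm = cd·sr = cd (luminous flux; sr is dimensionless).
  So lm⁻¹ = cd⁻¹.
  Combining: kat·lm⁻¹ = (s⁻¹·mol) · cd⁻¹ = s⁻¹·mol·cd⁻¹.
Right side:
  Hz = s⁻¹.
  So Hz⁻¹ = s.
  lm = cd.
  So lm⁻¹ = cd⁻¹.
  kat = s⁻¹·mol.
  Combining: Hz⁻¹·s⁻¹·lm⁻¹·kat = s · s⁻¹ · cd⁻¹ · (s⁻¹·mol) = s⁻¹·mol·cd⁻¹.
Both reduce to s⁻¹·mol·cd⁻¹.

Yes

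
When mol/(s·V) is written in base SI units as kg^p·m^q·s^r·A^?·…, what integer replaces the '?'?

V = kg·m²·s⁻³·A⁻¹.
So V⁻¹ = kg⁻¹·m⁻²·s³·A.
Combining: s⁻¹·V⁻¹·mol = s⁻¹ · (kg⁻¹·m⁻²·s³·A) · mol = kg⁻¹·m⁻²·s²·A·mol.
The exponent of A is 1.

1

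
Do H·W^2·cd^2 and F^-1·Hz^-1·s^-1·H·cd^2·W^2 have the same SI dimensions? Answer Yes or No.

No

Left side:
  H = kg·m²·s⁻²·A⁻².
  W = kg·m²·s⁻³.
  So W² = kg²·m⁴·s⁻⁶.
  Combining: H·W²·cd² = (kg·m²·s⁻²·A⁻²) · (kg²·m⁴·s⁻⁶) · cd² = kg³·m⁶·s⁻⁸·A⁻²·cd².
Right side:
  F = C/V (capacitance = charge per voltage),
      = A·s/(kg·m²·s⁻³·A⁻¹) (substituting C and V),
      = kg⁻¹·m⁻²·s⁴·A².
  So F⁻¹ = kg·m²·s⁻⁴·A⁻².
  Hz = 1/s = s⁻¹ (frequency is cycles per second).
  So Hz⁻¹ = s.
  H = Wb/A (inductance = flux per current),
      = kg·m²·s⁻²·A⁻².
  W = J/s (power = energy per time),
      = kg·m²·s⁻³.
  So W² = kg²·m⁴·s⁻⁶.
  Combining: F⁻¹·Hz⁻¹·s⁻¹·H·cd²·W² = (kg·m²·s⁻⁴·A⁻²) · s · s⁻¹ · (kg·m²·s⁻²·A⁻²) · cd² · (kg²·m⁴·s⁻⁶) = kg⁴·m⁸·s⁻¹²·A⁻⁴·cd².
Left is kg³·m⁶·s⁻⁸·A⁻²·cd²; right is kg⁴·m⁸·s⁻¹²·A⁻⁴·cd² — different.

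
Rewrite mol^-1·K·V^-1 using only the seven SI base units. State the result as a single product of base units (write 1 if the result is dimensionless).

kg⁻¹·m⁻²·s³·A·K·mol⁻¹

V = W/A (potential = power per current),
    = kg·m²·s⁻³·A⁻¹.
So V⁻¹ = kg⁻¹·m⁻²·s³·A.
Combining: mol⁻¹·K·V⁻¹ = mol⁻¹ · K · (kg⁻¹·m⁻²·s³·A) = kg⁻¹·m⁻²·s³·A·K·mol⁻¹.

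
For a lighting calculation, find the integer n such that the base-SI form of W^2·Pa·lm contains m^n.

3

W = J/s (power = energy per time),
    = kg·m²·s⁻³.
So W² = kg²·m⁴·s⁻⁶.
Pa = N/m² (pressure = force per area),
    = kg·m⁻¹·s⁻².
lm = cd·sr = cd (luminous flux; sr is dimensionless).
Combining: W²·Pa·lm = (kg²·m⁴·s⁻⁶) · (kg·m⁻¹·s⁻²) · cd = kg³·m³·s⁻⁸·cd.
The exponent of m is 3.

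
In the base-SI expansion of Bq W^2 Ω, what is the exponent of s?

Bq = s⁻¹.
W = kg·m²·s⁻³.
So W² = kg²·m⁴·s⁻⁶.
Ω = kg·m²·s⁻³·A⁻².
Combining: Bq·W²·Ω = s⁻¹ · (kg²·m⁴·s⁻⁶) · (kg·m²·s⁻³·A⁻²) = kg³·m⁶·s⁻¹⁰·A⁻².
The exponent of s is -10.

-10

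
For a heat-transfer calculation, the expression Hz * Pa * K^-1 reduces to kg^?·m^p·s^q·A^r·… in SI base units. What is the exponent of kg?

1

Hz = 1/s = s⁻¹ (frequency is cycles per second).
Pa = N/m² (pressure = force per area),
    = kg·m⁻¹·s⁻².
Combining: Hz·Pa·K⁻¹ = s⁻¹ · (kg·m⁻¹·s⁻²) · K⁻¹ = kg·m⁻¹·s⁻³·K⁻¹.
The exponent of kg is 1.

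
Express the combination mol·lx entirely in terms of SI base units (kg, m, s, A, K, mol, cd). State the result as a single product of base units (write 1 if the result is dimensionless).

m⁻²·mol·cd

lx = lm/m² (illuminance = luminous flux per area),
    = m⁻²·cd.
Combining: mol·lx = mol · (m⁻²·cd) = m⁻²·mol·cd.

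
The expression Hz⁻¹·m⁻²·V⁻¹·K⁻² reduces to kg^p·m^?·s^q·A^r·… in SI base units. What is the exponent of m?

-4

Hz = 1/s = s⁻¹ (frequency is cycles per second).
So Hz⁻¹ = s.
V = W/A (potential = power per current),
    = kg·m²·s⁻³·A⁻¹.
So V⁻¹ = kg⁻¹·m⁻²·s³·A.
Combining: Hz⁻¹·m⁻²·V⁻¹·K⁻² = s · m⁻² · (kg⁻¹·m⁻²·s³·A) · K⁻² = kg⁻¹·m⁻⁴·s⁴·A·K⁻².
The exponent of m is -4.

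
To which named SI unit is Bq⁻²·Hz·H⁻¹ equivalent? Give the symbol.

Bq = s⁻¹.
So Bq⁻² = s².
Hz = s⁻¹.
H = kg·m²·s⁻²·A⁻².
So H⁻¹ = kg⁻¹·m⁻²·s²·A².
Combining: Bq⁻²·Hz·H⁻¹ = s² · s⁻¹ · (kg⁻¹·m⁻²·s²·A²) = kg⁻¹·m⁻²·s³·A².
kg⁻¹·m⁻²·s³·A² is the base-SI form of the siemens.

S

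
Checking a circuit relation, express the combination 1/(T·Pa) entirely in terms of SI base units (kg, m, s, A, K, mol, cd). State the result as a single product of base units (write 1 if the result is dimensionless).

kg⁻²·m·s⁴·A

T = kg·s⁻²·A⁻¹.
So T⁻¹ = kg⁻¹·s²·A.
Pa = kg·m⁻¹·s⁻².
So Pa⁻¹ = kg⁻¹·m·s².
Combining: T⁻¹·Pa⁻¹ = (kg⁻¹·s²·A) · (kg⁻¹·m·s²) = kg⁻²·m·s⁴·A.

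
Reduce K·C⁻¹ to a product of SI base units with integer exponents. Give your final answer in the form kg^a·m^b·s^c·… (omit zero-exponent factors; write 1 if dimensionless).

C = s·A.
So C⁻¹ = s⁻¹·A⁻¹.
Combining: K·C⁻¹ = K · (s⁻¹·A⁻¹) = s⁻¹·A⁻¹·K.

s⁻¹·A⁻¹·K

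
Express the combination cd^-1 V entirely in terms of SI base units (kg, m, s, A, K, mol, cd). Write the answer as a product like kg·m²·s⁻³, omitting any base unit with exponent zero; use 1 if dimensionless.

V = W/A (potential = power per current),
    = kg·m²·s⁻³·A⁻¹.
Combining: cd⁻¹·V = cd⁻¹ · (kg·m²·s⁻³·A⁻¹) = kg·m²·s⁻³·A⁻¹·cd⁻¹.

kg·m²·s⁻³·A⁻¹·cd⁻¹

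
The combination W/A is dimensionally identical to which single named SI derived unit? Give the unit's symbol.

W = J/s (power = energy per time),
    = kg·m²·s⁻³.
Combining: W·A⁻¹ = (kg·m²·s⁻³) · A⁻¹ = kg·m²·s⁻³·A⁻¹.
kg·m²·s⁻³·A⁻¹ is the base-SI form of the volt.

V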